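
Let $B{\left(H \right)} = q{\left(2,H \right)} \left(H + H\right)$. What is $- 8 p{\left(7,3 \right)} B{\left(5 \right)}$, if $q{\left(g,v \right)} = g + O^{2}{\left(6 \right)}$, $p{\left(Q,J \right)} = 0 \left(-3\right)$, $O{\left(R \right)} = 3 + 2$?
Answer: $0$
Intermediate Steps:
$O{\left(R \right)} = 5$
$p{\left(Q,J \right)} = 0$
$q{\left(g,v \right)} = 25 + g$ ($q{\left(g,v \right)} = g + 5^{2} = g + 25 = 25 + g$)
$B{\left(H \right)} = 54 H$ ($B{\left(H \right)} = \left(25 + 2\right) \left(H + H\right) = 27 \cdot 2 H = 54 H$)
$- 8 p{\left(7,3 \right)} B{\left(5 \right)} = \left(-8\right) 0 \cdot 54 \cdot 5 = 0 \cdot 270 = 0$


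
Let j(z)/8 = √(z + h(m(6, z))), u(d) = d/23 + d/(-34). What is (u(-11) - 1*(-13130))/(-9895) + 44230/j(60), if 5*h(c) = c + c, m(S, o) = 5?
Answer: -10267539/7737890 + 22115*√62/248 ≈ 700.83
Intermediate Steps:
h(c) = 2*c/5 (h(c) = (c + c)/5 = (2*c)/5 = 2*c/5)
u(d) = 11*d/782 (u(d) = d*(1/23) + d*(-1/34) = d/23 - d/34 = 11*d/782)
j(z) = 8*√(2 + z) (j(z) = 8*√(z + (⅖)*5) = 8*√(z + 2) = 8*√(2 + z))
(u(-11) - 1*(-13130))/(-9895) + 44230/j(60) = ((11/782)*(-11) - 1*(-13130))/(-9895) + 44230/((8*√(2 + 60))) = (-121/782 + 13130)*(-1/9895) + 44230/((8*√62)) = (10267539/782)*(-1/9895) + 44230*(√62/496) = -10267539/7737890 + 22115*√62/248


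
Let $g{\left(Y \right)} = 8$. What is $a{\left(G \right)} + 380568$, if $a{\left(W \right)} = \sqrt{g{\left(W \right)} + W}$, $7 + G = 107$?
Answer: $380568 + 6 \sqrt{3} \approx 3.8058 \cdot 10^{5}$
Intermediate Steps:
$G = 100$ ($G = -7 + 107 = 100$)
$a{\left(W \right)} = \sqrt{8 + W}$
$a{\left(G \right)} + 380568 = \sqrt{8 + 100} + 380568 = \sqrt{108} + 380568 = 6 \sqrt{3} + 380568 = 380568 + 6 \sqrt{3}$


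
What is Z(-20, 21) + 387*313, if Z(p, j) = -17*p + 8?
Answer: 121479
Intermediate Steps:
Z(p, j) = 8 - 17*p
Z(-20, 21) + 387*313 = (8 - 17*(-20)) + 387*313 = (8 + 340) + 121131 = 348 + 121131 = 121479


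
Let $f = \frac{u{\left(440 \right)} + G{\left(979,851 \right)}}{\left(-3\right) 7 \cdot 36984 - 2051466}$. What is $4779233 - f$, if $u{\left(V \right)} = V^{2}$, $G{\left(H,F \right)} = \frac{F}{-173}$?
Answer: $\frac{779439529431373}{163088830} \approx 4.7792 \cdot 10^{6}$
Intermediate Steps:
$G{\left(H,F \right)} = - \frac{F}{173}$ ($G{\left(H,F \right)} = F \left(- \frac{1}{173}\right) = - \frac{F}{173}$)
$f = - \frac{11163983}{163088830}$ ($f = \frac{440^{2} - \frac{851}{173}}{\left(-3\right) 7 \cdot 36984 - 2051466} = \frac{193600 - \frac{851}{173}}{\left(-21\right) 36984 - 2051466} = \frac{33491949}{173 \left(-776664 - 2051466\right)} = \frac{33491949}{173 \left(-2828130\right)} = \frac{33491949}{173} \left(- \frac{1}{2828130}\right) = - \frac{11163983}{163088830} \approx -0.068453$)
$4779233 - f = 4779233 - - \frac{11163983}{163088830} = 4779233 + \frac{11163983}{163088830} = \frac{779439529431373}{163088830}$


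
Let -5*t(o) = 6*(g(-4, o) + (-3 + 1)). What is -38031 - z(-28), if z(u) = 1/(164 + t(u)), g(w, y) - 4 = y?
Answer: -37118261/976 ≈ -38031.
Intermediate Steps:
g(w, y) = 4 + y
t(o) = -12/5 - 6*o/5 (t(o) = -6*((4 + o) + (-3 + 1))/5 = -6*((4 + o) - 2)/5 = -6*(2 + o)/5 = -(12 + 6*o)/5 = -12/5 - 6*o/5)
z(u) = 1/(808/5 - 6*u/5) (z(u) = 1/(164 + (-12/5 - 6*u/5)) = 1/(808/5 - 6*u/5))
-38031 - z(-28) = -38031 - (-5)/(-808 + 6*(-28)) = -38031 - (-5)/(-808 - 168) = -38031 - (-5)/(-976) = -38031 - (-5)*(-1)/976 = -38031 - 1*5/976 = -38031 - 5/976 = -37118261/976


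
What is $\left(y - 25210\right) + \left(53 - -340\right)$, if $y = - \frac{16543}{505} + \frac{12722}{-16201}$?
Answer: $- \frac{203314847338}{8181505} \approx -24851.0$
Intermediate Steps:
$y = - \frac{274437753}{8181505}$ ($y = \left(-16543\right) \frac{1}{505} + 12722 \left(- \frac{1}{16201}\right) = - \frac{16543}{505} - \frac{12722}{16201} = - \frac{274437753}{8181505} \approx -33.544$)
$\left(y - 25210\right) + \left(53 - -340\right) = \left(- \frac{274437753}{8181505} - 25210\right) + \left(53 - -340\right) = - \frac{206530178803}{8181505} + \left(53 + 340\right) = - \frac{206530178803}{8181505} + 393 = - \frac{203314847338}{8181505}$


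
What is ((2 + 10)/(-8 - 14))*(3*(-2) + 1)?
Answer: 30/11 ≈ 2.7273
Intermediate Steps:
((2 + 10)/(-8 - 14))*(3*(-2) + 1) = (12/(-22))*(-6 + 1) = (12*(-1/22))*(-5) = -6/11*(-5) = 30/11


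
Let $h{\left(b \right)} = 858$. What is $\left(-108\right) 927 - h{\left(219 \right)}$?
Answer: $-100974$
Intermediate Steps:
$\left(-108\right) 927 - h{\left(219 \right)} = \left(-108\right) 927 - 858 = -100116 - 858 = -100974$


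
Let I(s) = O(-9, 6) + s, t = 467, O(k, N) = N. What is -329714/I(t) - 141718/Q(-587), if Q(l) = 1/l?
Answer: 3577074064/43 ≈ 8.3188e+7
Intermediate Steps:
I(s) = 6 + s
-329714/I(t) - 141718/Q(-587) = -329714/(6 + 467) - 141718/(1/(-587)) = -329714/473 - 141718/(-1/587) = -329714*1/473 - 141718*(-587) = -29974/43 + 83188466 = 3577074064/43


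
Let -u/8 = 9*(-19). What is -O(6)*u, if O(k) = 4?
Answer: -5472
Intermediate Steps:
u = 1368 (u = -72*(-19) = -8*(-171) = 1368)
-O(6)*u = -4*1368 = -1*5472 = -5472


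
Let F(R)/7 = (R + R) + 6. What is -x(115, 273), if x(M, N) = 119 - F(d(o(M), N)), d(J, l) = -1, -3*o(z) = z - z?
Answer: -91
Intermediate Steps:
o(z) = 0 (o(z) = -(z - z)/3 = -⅓*0 = 0)
F(R) = 42 + 14*R (F(R) = 7*((R + R) + 6) = 7*(2*R + 6) = 7*(6 + 2*R) = 42 + 14*R)
x(M, N) = 91 (x(M, N) = 119 - (42 + 14*(-1)) = 119 - (42 - 14) = 119 - 1*28 = 119 - 28 = 91)
-x(115, 273) = -1*91 = -91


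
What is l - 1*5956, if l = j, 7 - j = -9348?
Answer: 3399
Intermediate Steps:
j = 9355 (j = 7 - 1*(-9348) = 7 + 9348 = 9355)
l = 9355
l - 1*5956 = 9355 - 1*5956 = 9355 - 5956 = 3399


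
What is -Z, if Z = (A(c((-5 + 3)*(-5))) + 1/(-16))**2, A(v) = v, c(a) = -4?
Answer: -4225/256 ≈ -16.504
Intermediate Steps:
Z = 4225/256 (Z = (-4 + 1/(-16))**2 = (-4 - 1/16)**2 = (-65/16)**2 = 4225/256 ≈ 16.504)
-Z = -1*4225/256 = -4225/256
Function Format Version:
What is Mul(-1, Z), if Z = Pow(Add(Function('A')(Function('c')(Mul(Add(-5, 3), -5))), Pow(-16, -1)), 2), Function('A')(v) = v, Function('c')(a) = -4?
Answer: Rational(-4225, 256) ≈ -16.504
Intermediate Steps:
Z = Rational(4225, 256) (Z = Pow(Add(-4, Pow(-16, -1)), 2) = Pow(Add(-4, Rational(-1, 16)), 2) = Pow(Rational(-65, 16), 2) = Rational(4225, 256) ≈ 16.504)
Mul(-1, Z) = Mul(-1, Rational(4225, 256)) = Rational(-4225, 256)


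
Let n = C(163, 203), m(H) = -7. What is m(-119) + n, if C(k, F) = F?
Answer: 196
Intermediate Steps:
n = 203
m(-119) + n = -7 + 203 = 196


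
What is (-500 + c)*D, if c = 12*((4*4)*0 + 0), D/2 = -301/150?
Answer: 6020/3 ≈ 2006.7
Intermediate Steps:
D = -301/75 (D = 2*(-301/150) = -301/75 ≈ -4.0133)
c = 0 (c = 12*(16*0 + 0) = 12*(0 + 0) = 12*0 = 0)
(-500 + c)*D = (-500 + 0)*(-301/75) = -500*(-301/75) = 6020/3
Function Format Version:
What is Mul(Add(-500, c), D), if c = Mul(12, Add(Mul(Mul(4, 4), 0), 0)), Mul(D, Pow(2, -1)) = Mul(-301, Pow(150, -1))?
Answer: Rational(6020, 3) ≈ 2006.7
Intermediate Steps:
D = Rational(-301, 75) (D = Mul(2, Mul(-301, Pow(150, -1))) = Mul(2, Mul(-301, Rational(1, 150))) = Mul(2, Rational(-301, 150)) = Rational(-301, 75) ≈ -4.0133)
c = 0 (c = Mul(12, Add(Mul(16, 0), 0)) = Mul(12, Add(0, 0)) = Mul(12, 0) = 0)
Mul(Add(-500, c), D) = Mul(Add(-500, 0), Rational(-301, 75)) = Mul(-500, Rational(-301, 75)) = Rational(6020, 3)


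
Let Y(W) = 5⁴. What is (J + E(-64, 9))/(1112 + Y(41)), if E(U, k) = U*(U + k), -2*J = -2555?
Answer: 9595/3474 ≈ 2.7619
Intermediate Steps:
J = 2555/2 (J = -½*(-2555) = 2555/2 ≈ 1277.5)
Y(W) = 625
(J + E(-64, 9))/(1112 + Y(41)) = (2555/2 - 64*(-64 + 9))/(1112 + 625) = (2555/2 - 64*(-55))/1737 = (2555/2 + 3520)*(1/1737) = (9595/2)*(1/1737) = 9595/3474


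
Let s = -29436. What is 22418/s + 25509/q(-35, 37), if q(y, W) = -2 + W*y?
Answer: -35452685/1735386 ≈ -20.429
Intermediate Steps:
22418/s + 25509/q(-35, 37) = 22418/(-29436) + 25509/(-2 + 37*(-35)) = 22418*(-1/29436) + 25509/(-2 - 1295) = -1019/1338 + 25509/(-1297) = -1019/1338 + 25509*(-1/1297) = -1019/1338 - 25509/1297 = -35452685/1735386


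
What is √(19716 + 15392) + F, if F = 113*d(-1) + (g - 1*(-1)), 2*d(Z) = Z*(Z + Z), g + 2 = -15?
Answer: 97 + 2*√8777 ≈ 284.37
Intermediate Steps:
g = -17 (g = -2 - 15 = -17)
d(Z) = Z² (d(Z) = (Z*(Z + Z))/2 = (Z*(2*Z))/2 = (2*Z²)/2 = Z²)
F = 97 (F = 113*(-1)² + (-17 - 1*(-1)) = 113*1 + (-17 + 1) = 113 - 16 = 97)
√(19716 + 15392) + F = √(19716 + 15392) + 97 = √35108 + 97 = 2*√8777 + 97 = 97 + 2*√8777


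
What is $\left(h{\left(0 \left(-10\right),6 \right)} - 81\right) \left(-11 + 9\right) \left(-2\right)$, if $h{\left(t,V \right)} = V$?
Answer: $-300$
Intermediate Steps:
$\left(h{\left(0 \left(-10\right),6 \right)} - 81\right) \left(-11 + 9\right) \left(-2\right) = \left(6 - 81\right) \left(-11 + 9\right) \left(-2\right) = - 75 \left(\left(-2\right) \left(-2\right)\right) = \left(-75\right) 4 = -300$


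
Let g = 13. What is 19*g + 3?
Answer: 250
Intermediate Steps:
19*g + 3 = 19*13 + 3 = 247 + 3 = 250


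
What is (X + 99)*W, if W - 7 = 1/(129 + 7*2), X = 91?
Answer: 190380/143 ≈ 1331.3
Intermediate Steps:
W = 1002/143 (W = 7 + 1/(129 + 7*2) = 7 + 1/(129 + 14) = 7 + 1/143 = 1002/143 ≈ 7.0070)
(X + 99)*W = (91 + 99)*(1002/143) = 190*(1002/143) = 190380/143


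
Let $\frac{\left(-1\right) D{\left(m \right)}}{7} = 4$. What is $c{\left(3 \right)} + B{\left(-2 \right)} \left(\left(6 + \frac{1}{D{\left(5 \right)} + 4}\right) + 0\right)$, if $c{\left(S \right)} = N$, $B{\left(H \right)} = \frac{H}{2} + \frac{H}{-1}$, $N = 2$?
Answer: $\frac{191}{24} \approx 7.9583$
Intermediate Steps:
$D{\left(m \right)} = -28$ ($D{\left(m \right)} = \left(-7\right) 4 = -28$)
$B{\left(H \right)} = - \frac{H}{2}$ ($B{\left(H \right)} = H \frac{1}{2} + H \left(-1\right) = \frac{H}{2} - H = - \frac{H}{2}$)
$c{\left(S \right)} = 2$
$c{\left(3 \right)} + B{\left(-2 \right)} \left(\left(6 + \frac{1}{D{\left(5 \right)} + 4}\right) + 0\right) = 2 + \left(- \frac{1}{2}\right) \left(-2\right) \left(\left(6 + \frac{1}{-28 + 4}\right) + 0\right) = 2 + 1 \left(\left(6 + \frac{1}{-24}\right) + 0\right) = 2 + 1 \left(\left(6 - \frac{1}{24}\right) + 0\right) = 2 + 1 \left(\frac{143}{24} + 0\right) = 2 + 1 \cdot \frac{143}{24} = 2 + \frac{143}{24} = \frac{191}{24}$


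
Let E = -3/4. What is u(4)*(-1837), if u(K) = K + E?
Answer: -23881/4 ≈ -5970.3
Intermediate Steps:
E = -¾ (E = -3*¼ = -¾ ≈ -0.75000)
u(K) = -¾ + K (u(K) = K - ¾ = -¾ + K)
u(4)*(-1837) = (-¾ + 4)*(-1837) = (13/4)*(-1837) = -23881/4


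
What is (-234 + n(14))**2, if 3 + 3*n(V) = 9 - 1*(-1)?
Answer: 483025/9 ≈ 53669.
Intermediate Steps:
n(V) = 7/3 (n(V) = -1 + (9 - 1*(-1))/3 = -1 + (9 + 1)/3 = -1 + (1/3)*10 = -1 + 10/3 = 7/3)
(-234 + n(14))**2 = (-234 + 7/3)**2 = (-695/3)**2 = 483025/9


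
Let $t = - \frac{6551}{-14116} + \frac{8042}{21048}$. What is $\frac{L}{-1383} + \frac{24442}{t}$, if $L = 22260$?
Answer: $\frac{19011020092616}{658513145} \approx 28870.0$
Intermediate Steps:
$t = \frac{15712895}{18569598}$ ($t = \left(-6551\right) \left(- \frac{1}{14116}\right) + 8042 \cdot \frac{1}{21048} = \frac{6551}{14116} + \frac{4021}{10524} = \frac{15712895}{18569598} \approx 0.84616$)
$\frac{L}{-1383} + \frac{24442}{t} = \frac{22260}{-1383} + \frac{24442}{\frac{15712895}{18569598}} = 22260 \left(- \frac{1}{1383}\right) + 24442 \cdot \frac{18569598}{15712895} = - \frac{7420}{461} + \frac{41261646756}{1428445} = \frac{19011020092616}{658513145}$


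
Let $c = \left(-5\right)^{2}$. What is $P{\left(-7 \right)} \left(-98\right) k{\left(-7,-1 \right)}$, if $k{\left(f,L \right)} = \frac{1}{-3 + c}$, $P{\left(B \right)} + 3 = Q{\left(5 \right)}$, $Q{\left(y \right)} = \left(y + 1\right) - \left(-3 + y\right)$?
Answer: $- \frac{49}{11} \approx -4.4545$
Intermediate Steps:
$Q{\left(y \right)} = 4$ ($Q{\left(y \right)} = \left(1 + y\right) - \left(-3 + y\right) = 4$)
$P{\left(B \right)} = 1$ ($P{\left(B \right)} = -3 + 4 = 1$)
$c = 25$
$k{\left(f,L \right)} = \frac{1}{22}$ ($k{\left(f,L \right)} = \frac{1}{-3 + 25} = \frac{1}{22}$)
$P{\left(-7 \right)} \left(-98\right) k{\left(-7,-1 \right)} = 1 \left(-98\right) \frac{1}{22} = \left(-98\right) \frac{1}{22} = - \frac{49}{11}$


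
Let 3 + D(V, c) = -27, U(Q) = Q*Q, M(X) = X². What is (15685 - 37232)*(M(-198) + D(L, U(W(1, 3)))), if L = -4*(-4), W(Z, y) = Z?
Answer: -844082178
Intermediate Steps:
L = 16
U(Q) = Q²
D(V, c) = -30 (D(V, c) = -3 - 27 = -30)
(15685 - 37232)*(M(-198) + D(L, U(W(1, 3)))) = (15685 - 37232)*((-198)² - 30) = -21547*(39204 - 30) = -21547*39174 = -844082178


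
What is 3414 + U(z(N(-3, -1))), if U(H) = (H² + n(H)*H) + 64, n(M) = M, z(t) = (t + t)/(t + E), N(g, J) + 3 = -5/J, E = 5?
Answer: 170454/49 ≈ 3478.7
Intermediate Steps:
N(g, J) = -3 - 5/J
z(t) = 2*t/(5 + t) (z(t) = (t + t)/(t + 5) = (2*t)/(5 + t) = 2*t/(5 + t))
U(H) = 64 + 2*H² (U(H) = (H² + H*H) + 64 = (H² + H²) + 64 = 2*H² + 64 = 64 + 2*H²)
3414 + U(z(N(-3, -1))) = 3414 + (64 + 2*(2*(-3 - 5/(-1))/(5 + (-3 - 5/(-1))))²) = 3414 + (64 + 2*(2*(-3 - 5*(-1))/(5 + (-3 - 5*(-1))))²) = 3414 + (64 + 2*(2*(-3 + 5)/(5 + (-3 + 5)))²) = 3414 + (64 + 2*(2*2/(5 + 2))²) = 3414 + (64 + 2*(2*2/7)²) = 3414 + (64 + 2*(2*2*(⅐))²) = 3414 + (64 + 2*(4/7)²) = 3414 + (64 + 2*(16/49)) = 3414 + (64 + 32/49) = 3414 + 3168/49 = 170454/49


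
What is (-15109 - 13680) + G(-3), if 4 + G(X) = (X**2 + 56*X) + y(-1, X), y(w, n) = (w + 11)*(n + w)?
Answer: -28992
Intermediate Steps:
y(w, n) = (11 + w)*(n + w)
G(X) = -14 + X**2 + 66*X (G(X) = -4 + ((X**2 + 56*X) + ((-1)**2 + 11*X + 11*(-1) + X*(-1))) = -4 + ((X**2 + 56*X) + (1 + 11*X - 11 - X)) = -4 + ((X**2 + 56*X) + (-10 + 10*X)) = -4 + (-10 + X**2 + 66*X) = -14 + X**2 + 66*X)
(-15109 - 13680) + G(-3) = (-15109 - 13680) + (-14 + (-3)**2 + 66*(-3)) = -28789 + (-14 + 9 - 198) = -28789 - 203 = -28992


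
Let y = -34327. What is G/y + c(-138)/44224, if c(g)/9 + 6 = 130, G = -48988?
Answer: 551188561/379519312 ≈ 1.4523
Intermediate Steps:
c(g) = 1116 (c(g) = -54 + 9*130 = -54 + 1170 = 1116)
G/y + c(-138)/44224 = -48988/(-34327) + 1116/44224 = -48988*(-1/34327) + 1116*(1/44224) = 48988/34327 + 279/11056 = 551188561/379519312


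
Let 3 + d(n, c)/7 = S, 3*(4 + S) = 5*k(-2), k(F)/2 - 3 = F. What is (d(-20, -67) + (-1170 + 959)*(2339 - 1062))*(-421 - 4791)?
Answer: 4213474616/3 ≈ 1.4045e+9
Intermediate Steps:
k(F) = 6 + 2*F
S = -⅔ (S = -4 + (5*(6 + 2*(-2)))/3 = -4 + (5*(6 - 4))/3 = -4 + (5*2)/3 = -4 + (⅓)*10 = -4 + 10/3 = -⅔ ≈ -0.66667)
d(n, c) = -77/3 (d(n, c) = -21 + 7*(-⅔) = -21 - 14/3 = -77/3)
(d(-20, -67) + (-1170 + 959)*(2339 - 1062))*(-421 - 4791) = (-77/3 + (-1170 + 959)*(2339 - 1062))*(-421 - 4791) = (-77/3 - 211*1277)*(-5212) = (-77/3 - 269447)*(-5212) = -808418/3*(-5212) = 4213474616/3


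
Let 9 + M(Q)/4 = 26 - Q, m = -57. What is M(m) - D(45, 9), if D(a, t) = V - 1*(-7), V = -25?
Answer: 314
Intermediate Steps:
M(Q) = 68 - 4*Q (M(Q) = -36 + 4*(26 - Q) = -36 + (104 - 4*Q) = 68 - 4*Q)
D(a, t) = -18 (D(a, t) = -25 - 1*(-7) = -25 + 7 = -18)
M(m) - D(45, 9) = (68 - 4*(-57)) - 1*(-18) = (68 + 228) + 18 = 296 + 18 = 314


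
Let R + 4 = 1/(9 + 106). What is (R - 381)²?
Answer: 1960187076/13225 ≈ 1.4822e+5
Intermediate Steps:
R = -459/115 (R = -4 + 1/(9 + 106) = -4 + 1/115 = -459/115 ≈ -3.9913)
(R - 381)² = (-459/115 - 381)² = (-44274/115)² = 1960187076/13225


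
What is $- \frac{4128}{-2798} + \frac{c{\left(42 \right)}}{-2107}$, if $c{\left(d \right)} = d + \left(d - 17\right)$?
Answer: $\frac{4255115}{2947693} \approx 1.4435$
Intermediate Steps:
$c{\left(d \right)} = -17 + 2 d$ ($c{\left(d \right)} = d + \left(d - 17\right) = d + \left(-17 + d\right) = -17 + 2 d$)
$- \frac{4128}{-2798} + \frac{c{\left(42 \right)}}{-2107} = - \frac{4128}{-2798} + \frac{-17 + 2 \cdot 42}{-2107} = \left(-4128\right) \left(- \frac{1}{2798}\right) + \left(-17 + 84\right) \left(- \frac{1}{2107}\right) = \frac{2064}{1399} + 67 \left(- \frac{1}{2107}\right) = \frac{2064}{1399} - \frac{67}{2107} = \frac{4255115}{2947693}$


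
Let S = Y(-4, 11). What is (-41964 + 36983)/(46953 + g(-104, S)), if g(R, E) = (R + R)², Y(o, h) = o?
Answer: -4981/90217 ≈ -0.055211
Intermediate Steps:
S = -4
g(R, E) = 4*R² (g(R, E) = (2*R)² = 4*R²)
(-41964 + 36983)/(46953 + g(-104, S)) = (-41964 + 36983)/(46953 + 4*(-104)²) = -4981/(46953 + 4*10816) = -4981/(46953 + 43264) = -4981/90217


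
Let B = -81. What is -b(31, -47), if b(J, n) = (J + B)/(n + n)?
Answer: -25/47 ≈ -0.53191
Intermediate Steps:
b(J, n) = (-81 + J)/(2*n) (b(J, n) = (J - 81)/(n + n) = (-81 + J)/((2*n)) = (-81 + J)*(1/(2*n)) = (-81 + J)/(2*n))
-b(31, -47) = -(-81 + 31)/(2*(-47)) = -(-1)*(-50)/(2*47) = -1*25/47 = -25/47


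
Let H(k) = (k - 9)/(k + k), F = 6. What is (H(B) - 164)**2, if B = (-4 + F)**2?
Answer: 1734489/64 ≈ 27101.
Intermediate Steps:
B = 4 (B = (-4 + 6)**2 = 2**2 = 4)
H(k) = (-9 + k)/(2*k) (H(k) = (-9 + k)/((2*k)) = (-9 + k)*(1/(2*k)) = (-9 + k)/(2*k))
(H(B) - 164)**2 = ((1/2)*(-9 + 4)/4 - 164)**2 = ((1/2)*(1/4)*(-5) - 164)**2 = (-5/8 - 164)**2 = (-1317/8)**2 = 1734489/64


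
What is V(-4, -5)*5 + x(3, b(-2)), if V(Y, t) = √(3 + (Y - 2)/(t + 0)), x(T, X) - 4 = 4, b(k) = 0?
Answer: 8 + √105 ≈ 18.247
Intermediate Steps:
x(T, X) = 8 (x(T, X) = 4 + 4 = 8)
V(Y, t) = √(3 + (-2 + Y)/t)
V(-4, -5)*5 + x(3, b(-2)) = √((-2 - 4 + 3*(-5))/(-5))*5 + 8 = √(-(-2 - 4 - 15)/5)*5 + 8 = √(-⅕*(-21))*5 + 8 = √(21/5)*5 + 8 = (√105/5)*5 + 8 = √105 + 8 = 8 + √105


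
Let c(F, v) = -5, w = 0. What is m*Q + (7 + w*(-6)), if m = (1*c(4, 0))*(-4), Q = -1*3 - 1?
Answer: -73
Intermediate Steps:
Q = -4 (Q = -3 - 1 = -4)
m = 20 (m = (1*(-5))*(-4) = -5*(-4) = 20)
m*Q + (7 + w*(-6)) = 20*(-4) + (7 + 0*(-6)) = -80 + (7 + 0) = -80 + 7 = -73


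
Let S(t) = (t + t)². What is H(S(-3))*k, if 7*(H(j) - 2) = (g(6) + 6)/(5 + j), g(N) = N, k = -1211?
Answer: -101378/41 ≈ -2472.6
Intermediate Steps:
S(t) = 4*t² (S(t) = (2*t)² = 4*t²)
H(j) = 2 + 12/(7*(5 + j)) (H(j) = 2 + ((6 + 6)/(5 + j))/7 = 2 + (12/(5 + j))/7 = 2 + 12/(7*(5 + j)))
H(S(-3))*k = (2*(41 + 7*(4*(-3)²))/(7*(5 + 4*(-3)²)))*(-1211) = (2*(41 + 7*(4*9))/(7*(5 + 4*9)))*(-1211) = (2*(41 + 7*36)/(7*(5 + 36)))*(-1211) = ((2/7)*(41 + 252)/41)*(-1211) = ((2/7)*(1/41)*293)*(-1211) = (586/287)*(-1211) = -101378/41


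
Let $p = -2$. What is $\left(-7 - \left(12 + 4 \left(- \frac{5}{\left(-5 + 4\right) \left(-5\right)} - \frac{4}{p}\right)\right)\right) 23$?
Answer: $-529$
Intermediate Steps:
$\left(-7 - \left(12 + 4 \left(- \frac{5}{\left(-5 + 4\right) \left(-5\right)} - \frac{4}{p}\right)\right)\right) 23 = \left(-7 - \left(12 + 4 \left(- \frac{5}{\left(-5 + 4\right) \left(-5\right)} - \frac{4}{-2}\right)\right)\right) 23 = \left(-7 - \left(12 + 4 \left(- \frac{5}{\left(-1\right) \left(-5\right)} - -2\right)\right)\right) 23 = \left(-7 - \left(12 + 4 \left(- \frac{5}{5} + 2\right)\right)\right) 23 = \left(-7 - \left(12 + 4 \left(\left(-5\right) \frac{1}{5} + 2\right)\right)\right) 23 = \left(-7 - \left(12 + 4 \left(-1 + 2\right)\right)\right) 23 = \left(-7 + \left(\left(6 - 4\right) - 18\right)\right) 23 = \left(-7 + \left(2 - 18\right)\right) 23 = \left(-7 - 16\right) 23 = \left(-23\right) 23 = -529$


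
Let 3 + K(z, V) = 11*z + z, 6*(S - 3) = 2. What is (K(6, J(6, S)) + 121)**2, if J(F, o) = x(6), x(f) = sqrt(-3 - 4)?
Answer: 36100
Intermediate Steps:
x(f) = I*sqrt(7) (x(f) = sqrt(-7) = I*sqrt(7))
S = 10/3 (S = 3 + (1/6)*2 = 3 + 1/3 = 10/3 ≈ 3.3333)
J(F, o) = I*sqrt(7)
K(z, V) = -3 + 12*z (K(z, V) = -3 + (11*z + z) = -3 + 12*z)
(K(6, J(6, S)) + 121)**2 = ((-3 + 12*6) + 121)**2 = ((-3 + 72) + 121)**2 = (69 + 121)**2 = 190**2 = 36100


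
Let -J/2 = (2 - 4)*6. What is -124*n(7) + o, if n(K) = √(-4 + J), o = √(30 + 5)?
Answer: √35 - 248*√5 ≈ -548.63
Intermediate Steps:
o = √35 ≈ 5.9161
J = 24 (J = -2*(2 - 4)*6 = -(-4)*6 = -2*(-12) = 24)
n(K) = 2*√5 (n(K) = √(-4 + 24) = √20 = 2*√5)
-124*n(7) + o = -248*√5 + √35 = √35 - 248*√5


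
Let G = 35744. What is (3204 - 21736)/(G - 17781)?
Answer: -18532/17963 ≈ -1.0317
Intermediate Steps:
(3204 - 21736)/(G - 17781) = (3204 - 21736)/(35744 - 17781) = -18532/17963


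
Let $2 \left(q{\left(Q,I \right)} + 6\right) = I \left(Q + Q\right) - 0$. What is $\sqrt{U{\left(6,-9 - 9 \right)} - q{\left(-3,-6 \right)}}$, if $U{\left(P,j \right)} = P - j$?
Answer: $2 \sqrt{3} \approx 3.4641$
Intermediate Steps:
$q{\left(Q,I \right)} = -6 + I Q$ ($q{\left(Q,I \right)} = -6 + \frac{I \left(Q + Q\right) - 0}{2} = -6 + \frac{I 2 Q + 0}{2} = -6 + \frac{2 I Q + 0}{2} = -6 + \frac{2 I Q}{2} = -6 + I Q$)
$\sqrt{U{\left(6,-9 - 9 \right)} - q{\left(-3,-6 \right)}} = \sqrt{\left(6 - \left(-9 - 9\right)\right) - \left(-6 - -18\right)} = \sqrt{\left(6 - -18\right) - \left(-6 + 18\right)} = \sqrt{\left(6 + 18\right) - 12} = \sqrt{24 - 12} = \sqrt{12} = 2 \sqrt{3}$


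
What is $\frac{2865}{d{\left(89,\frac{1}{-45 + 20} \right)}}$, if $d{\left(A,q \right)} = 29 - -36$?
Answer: $\frac{573}{13} \approx 44.077$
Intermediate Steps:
$d{\left(A,q \right)} = 65$ ($d{\left(A,q \right)} = 29 + 36 = 65$)
$\frac{2865}{d{\left(89,\frac{1}{-45 + 20} \right)}} = \frac{2865}{65} = 2865 \cdot \frac{1}{65} = \frac{573}{13}$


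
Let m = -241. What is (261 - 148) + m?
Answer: -128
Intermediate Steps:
(261 - 148) + m = (261 - 148) - 241 = 113 - 241 = -128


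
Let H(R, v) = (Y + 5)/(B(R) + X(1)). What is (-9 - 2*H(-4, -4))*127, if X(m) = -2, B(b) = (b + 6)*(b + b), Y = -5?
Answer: -1143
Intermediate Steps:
B(b) = 2*b*(6 + b) (B(b) = (6 + b)*(2*b) = 2*b*(6 + b))
H(R, v) = 0 (H(R, v) = (-5 + 5)/(2*R*(6 + R) - 2) = 0/(-2 + 2*R*(6 + R)) = 0)
(-9 - 2*H(-4, -4))*127 = (-9 - 2*0)*127 = (-9 + 0)*127 = -9*127 = -1143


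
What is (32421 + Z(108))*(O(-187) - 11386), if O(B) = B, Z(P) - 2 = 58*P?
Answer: -447724651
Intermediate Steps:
Z(P) = 2 + 58*P
(32421 + Z(108))*(O(-187) - 11386) = (32421 + (2 + 58*108))*(-187 - 11386) = (32421 + (2 + 6264))*(-11573) = (32421 + 6266)*(-11573) = 38687*(-11573) = -447724651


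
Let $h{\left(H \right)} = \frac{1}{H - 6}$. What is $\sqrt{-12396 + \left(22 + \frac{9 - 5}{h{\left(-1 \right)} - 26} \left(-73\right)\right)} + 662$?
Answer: $662 + \frac{i \sqrt{414018834}}{183} \approx 662.0 + 111.19 i$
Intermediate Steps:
$h{\left(H \right)} = \frac{1}{-6 + H}$
$\sqrt{-12396 + \left(22 + \frac{9 - 5}{h{\left(-1 \right)} - 26} \left(-73\right)\right)} + 662 = \sqrt{-12396 + \left(22 + \frac{9 - 5}{\frac{1}{-6 - 1} - 26} \left(-73\right)\right)} + 662 = \sqrt{-12396 + \left(22 + \frac{4}{\frac{1}{-7} - 26} \left(-73\right)\right)} + 662 = \sqrt{-12396 + \left(22 + \frac{4}{- \frac{1}{7} - 26} \left(-73\right)\right)} + 662 = \sqrt{-12396 + \left(22 + \frac{4}{- \frac{183}{7}} \left(-73\right)\right)} + 662 = \sqrt{-12396 + \left(22 + 4 \left(- \frac{7}{183}\right) \left(-73\right)\right)} + 662 = \sqrt{-12396 + \left(22 - - \frac{2044}{183}\right)} + 662 = \sqrt{-12396 + \left(22 + \frac{2044}{183}\right)} + 662 = \sqrt{-12396 + \frac{6070}{183}} + 662 = \sqrt{- \frac{2262398}{183}} + 662 = \frac{i \sqrt{414018834}}{183} + 662 = 662 + \frac{i \sqrt{414018834}}{183}$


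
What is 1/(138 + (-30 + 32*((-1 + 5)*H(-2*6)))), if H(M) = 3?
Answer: 1/492 ≈ 0.0020325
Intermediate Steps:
1/(138 + (-30 + 32*((-1 + 5)*H(-2*6)))) = 1/(138 + (-30 + 32*((-1 + 5)*3))) = 1/(138 + (-30 + 32*(4*3))) = 1/(138 + (-30 + 32*12)) = 1/(138 + (-30 + 384)) = 1/(138 + 354) = 1/492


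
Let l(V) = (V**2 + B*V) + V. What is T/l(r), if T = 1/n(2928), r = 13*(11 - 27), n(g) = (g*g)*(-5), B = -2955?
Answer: -1/28192744120320 ≈ -3.5470e-14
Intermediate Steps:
n(g) = -5*g**2 (n(g) = g**2*(-5) = -5*g**2)
r = -208 (r = 13*(-16) = -208)
l(V) = V**2 - 2954*V (l(V) = (V**2 - 2955*V) + V = V**2 - 2954*V)
T = -1/42865920 (T = 1/(-5*2928**2) = 1/(-5*8573184) = 1/(-42865920) = -1/42865920 ≈ -2.3329e-8)
T/l(r) = -(-1/(208*(-2954 - 208)))/42865920 = -1/(42865920*((-208*(-3162)))) = -1/42865920/657696 = -1/42865920*1/657696 = -1/28192744120320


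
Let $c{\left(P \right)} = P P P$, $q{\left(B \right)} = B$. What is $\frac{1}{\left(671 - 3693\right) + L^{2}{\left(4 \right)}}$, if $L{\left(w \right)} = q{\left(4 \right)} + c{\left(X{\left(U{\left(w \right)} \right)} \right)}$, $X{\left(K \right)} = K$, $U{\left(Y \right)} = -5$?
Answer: $\frac{1}{11619} \approx 8.6066 \cdot 10^{-5}$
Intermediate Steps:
$c{\left(P \right)} = P^{3}$ ($c{\left(P \right)} = P^{2} P = P^{3}$)
$L{\left(w \right)} = -121$ ($L{\left(w \right)} = 4 + \left(-5\right)^{3} = 4 - 125 = -121$)
$\frac{1}{\left(671 - 3693\right) + L^{2}{\left(4 \right)}} = \frac{1}{\left(671 - 3693\right) + \left(-121\right)^{2}} = \frac{1}{-3022 + 14641} = \frac{1}{11619}$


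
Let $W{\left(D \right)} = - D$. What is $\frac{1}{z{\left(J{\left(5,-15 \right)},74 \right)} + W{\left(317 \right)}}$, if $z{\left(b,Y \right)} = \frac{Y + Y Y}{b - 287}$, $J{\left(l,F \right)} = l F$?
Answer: $- \frac{181}{60152} \approx -0.003009$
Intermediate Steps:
$J{\left(l,F \right)} = F l$
$z{\left(b,Y \right)} = \frac{Y + Y^{2}}{-287 + b}$
$\frac{1}{z{\left(J{\left(5,-15 \right)},74 \right)} + W{\left(317 \right)}} = \frac{1}{\frac{74 \left(1 + 74\right)}{-287 - 75} - 317} = \frac{1}{74 \frac{1}{-287 - 75} \cdot 75 - 317} = \frac{1}{74 \frac{1}{-362} \cdot 75 - 317} = \frac{1}{74 \left(- \frac{1}{362}\right) 75 - 317} = \frac{1}{- \frac{2775}{181} - 317} = \frac{1}{- \frac{60152}{181}} = - \frac{181}{60152}$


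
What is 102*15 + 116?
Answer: 1646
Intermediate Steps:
102*15 + 116 = 1530 + 116 = 1646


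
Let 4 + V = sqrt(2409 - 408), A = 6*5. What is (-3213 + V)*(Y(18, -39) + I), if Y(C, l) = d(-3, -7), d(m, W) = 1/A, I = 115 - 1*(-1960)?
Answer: -200261467/30 + 62251*sqrt(2001)/30 ≈ -6.5826e+6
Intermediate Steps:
I = 2075 (I = 115 + 1960 = 2075)
A = 30
d(m, W) = 1/30
Y(C, l) = 1/30
V = -4 + sqrt(2001) (V = -4 + sqrt(2409 - 408) = -4 + sqrt(2001) ≈ 40.733)
(-3213 + V)*(Y(18, -39) + I) = (-3213 + (-4 + sqrt(2001)))*(1/30 + 2075) = (-3217 + sqrt(2001))*(62251/30) = -200261467/30 + 62251*sqrt(2001)/30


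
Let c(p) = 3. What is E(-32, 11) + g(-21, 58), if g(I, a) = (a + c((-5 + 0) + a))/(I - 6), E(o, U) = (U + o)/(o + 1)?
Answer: -1324/837 ≈ -1.5818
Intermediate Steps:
E(o, U) = (U + o)/(1 + o)
g(I, a) = (3 + a)/(-6 + I) (g(I, a) = (a + 3)/(I - 6) = (3 + a)/(-6 + I))
E(-32, 11) + g(-21, 58) = (11 - 32)/(1 - 32) + (3 + 58)/(-6 - 21) = -21/(-31) + 61/(-27) = -1/31*(-21) - 1/27*61 = 21/31 - 61/27 = -1324/837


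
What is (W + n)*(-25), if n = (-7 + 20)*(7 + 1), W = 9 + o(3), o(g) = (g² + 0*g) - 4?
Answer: -2950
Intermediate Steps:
o(g) = -4 + g² (o(g) = (g² + 0) - 4 = g² - 4 = -4 + g²)
W = 14 (W = 9 + (-4 + 3²) = 9 + (-4 + 9) = 9 + 5 = 14)
n = 104 (n = 13*8 = 104)
(W + n)*(-25) = (14 + 104)*(-25) = 118*(-25) = -2950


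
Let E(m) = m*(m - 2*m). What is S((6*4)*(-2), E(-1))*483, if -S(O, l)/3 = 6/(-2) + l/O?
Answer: 69069/16 ≈ 4316.8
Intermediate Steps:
E(m) = -m**2 (E(m) = m*(-m) = -m**2)
S(O, l) = 9 - 3*l/O (S(O, l) = -3*(6/(-2) + l/O) = -3*(6*(-1/2) + l/O) = -3*(-3 + l/O) = 9 - 3*l/O)
S((6*4)*(-2), E(-1))*483 = (9 - 3*(-1*(-1)**2)/((6*4)*(-2)))*483 = (9 - 3*(-1*1)/(24*(-2)))*483 = (9 - 3*(-1)/(-48))*483 = (9 - 3*(-1)*(-1/48))*483 = (9 - 1/16)*483 = (143/16)*483 = 69069/16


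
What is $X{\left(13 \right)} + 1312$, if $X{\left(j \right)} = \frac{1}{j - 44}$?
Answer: $\frac{40671}{31} \approx 1312.0$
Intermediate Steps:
$X{\left(j \right)} = \frac{1}{-44 + j}$
$X{\left(13 \right)} + 1312 = \frac{1}{-44 + 13} + 1312 = \frac{1}{-31} + 1312 = - \frac{1}{31} + 1312 = \frac{40671}{31}$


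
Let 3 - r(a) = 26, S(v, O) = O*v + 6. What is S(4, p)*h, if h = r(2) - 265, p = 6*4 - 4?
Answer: -24768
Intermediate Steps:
p = 20 (p = 24 - 4 = 20)
S(v, O) = 6 + O*v
r(a) = -23 (r(a) = 3 - 1*26 = 3 - 26 = -23)
h = -288 (h = -23 - 265 = -288)
S(4, p)*h = (6 + 20*4)*(-288) = (6 + 80)*(-288) = 86*(-288) = -24768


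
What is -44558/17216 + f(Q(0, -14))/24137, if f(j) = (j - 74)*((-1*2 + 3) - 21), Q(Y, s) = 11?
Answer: -526902143/207771296 ≈ -2.5360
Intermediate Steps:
f(j) = 1480 - 20*j (f(j) = (-74 + j)*((-2 + 3) - 21) = (-74 + j)*(1 - 21) = (-74 + j)*(-20) = 1480 - 20*j)
-44558/17216 + f(Q(0, -14))/24137 = -44558/17216 + (1480 - 20*11)/24137 = -44558*1/17216 + (1480 - 220)*(1/24137) = -22279/8608 + 1260*(1/24137) = -22279/8608 + 1260/24137 = -526902143/207771296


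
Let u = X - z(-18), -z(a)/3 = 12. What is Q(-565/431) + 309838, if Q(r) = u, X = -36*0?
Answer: 309874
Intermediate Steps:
X = 0
z(a) = -36 (z(a) = -3*12 = -36)
u = 36 (u = 0 - 1*(-36) = 0 + 36 = 36)
Q(r) = 36
Q(-565/431) + 309838 = 36 + 309838 = 309874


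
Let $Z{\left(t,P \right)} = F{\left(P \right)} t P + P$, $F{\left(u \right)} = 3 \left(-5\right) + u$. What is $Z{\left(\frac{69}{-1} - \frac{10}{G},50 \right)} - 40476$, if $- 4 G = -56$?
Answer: $-162426$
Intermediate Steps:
$G = 14$ ($G = \left(- \frac{1}{4}\right) \left(-56\right) = 14$)
$F{\left(u \right)} = -15 + u$
$Z{\left(t,P \right)} = P + P t \left(-15 + P\right)$ ($Z{\left(t,P \right)} = \left(-15 + P\right) t P + P = t \left(-15 + P\right) P + P = P t \left(-15 + P\right) + P = P + P t \left(-15 + P\right)$)
$Z{\left(\frac{69}{-1} - \frac{10}{G},50 \right)} - 40476 = 50 \left(1 + \left(\frac{69}{-1} - \frac{10}{14}\right) \left(-15 + 50\right)\right) - 40476 = 50 \left(1 + \left(69 \left(-1\right) - \frac{5}{7}\right) 35\right) - 40476 = 50 \left(1 + \left(-69 - \frac{5}{7}\right) 35\right) - 40476 = 50 \left(1 - 2440\right) - 40476 = 50 \left(-2439\right) - 40476 = -121950 - 40476 = -162426$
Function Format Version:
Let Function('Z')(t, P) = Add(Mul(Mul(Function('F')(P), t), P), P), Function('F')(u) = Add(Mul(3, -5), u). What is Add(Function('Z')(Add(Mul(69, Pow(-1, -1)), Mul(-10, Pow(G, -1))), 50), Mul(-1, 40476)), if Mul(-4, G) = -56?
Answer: -162426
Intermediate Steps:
G = 14 (G = Mul(Rational(-1, 4), -56) = 14)
Function('F')(u) = Add(-15, u)
Function('Z')(t, P) = Add(P, Mul(P, t, Add(-15, P))) (Function('Z')(t, P) = Add(Mul(Mul(Add(-15, P), t), P), P) = Add(Mul(Mul(t, Add(-15, P)), P), P) = Add(Mul(P, t, Add(-15, P)), P) = Add(P, Mul(P, t, Add(-15, P))))
Add(Function('Z')(Add(Mul(69, Pow(-1, -1)), Mul(-10, Pow(G, -1))), 50), Mul(-1, 40476)) = Add(Mul(50, Add(1, Mul(Add(Mul(69, Pow(-1, -1)), Mul(-10, Pow(14, -1))), Add(-15, 50)))), Mul(-1, 40476)) = Add(Mul(50, Add(1, Mul(Add(Mul(69, -1), Mul(-10, Rational(1, 14))), 35))), -40476) = Add(Mul(50, Add(1, Mul(Add(-69, Rational(-5, 7)), 35))), -40476) = Add(Mul(50, Add(1, Mul(Rational(-488, 7), 35))), -40476) = Add(Mul(50, Add(1, -2440)), -40476) = Add(Mul(50, -2439), -40476) = Add(-121950, -40476) = -162426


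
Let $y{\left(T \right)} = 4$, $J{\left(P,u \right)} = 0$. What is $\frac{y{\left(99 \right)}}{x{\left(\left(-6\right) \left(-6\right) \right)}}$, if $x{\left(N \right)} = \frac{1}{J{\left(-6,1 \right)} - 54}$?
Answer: $-216$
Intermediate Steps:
$x{\left(N \right)} = - \frac{1}{54}$ ($x{\left(N \right)} = \frac{1}{0 - 54} = \frac{1}{-54} = - \frac{1}{54}$)
$\frac{y{\left(99 \right)}}{x{\left(\left(-6\right) \left(-6\right) \right)}} = \frac{4}{- \frac{1}{54}} = 4 \left(-54\right) = -216$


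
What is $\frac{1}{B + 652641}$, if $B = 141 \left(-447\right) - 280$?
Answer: $\frac{1}{589334} \approx 1.6968 \cdot 10^{-6}$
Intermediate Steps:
$B = -63307$ ($B = -63027 - 280 = -63307$)
$\frac{1}{B + 652641} = \frac{1}{-63307 + 652641} = \frac{1}{589334}$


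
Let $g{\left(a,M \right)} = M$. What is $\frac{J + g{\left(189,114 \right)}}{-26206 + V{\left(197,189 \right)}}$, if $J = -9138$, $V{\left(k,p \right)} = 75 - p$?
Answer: $\frac{12}{35} \approx 0.34286$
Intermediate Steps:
$\frac{J + g{\left(189,114 \right)}}{-26206 + V{\left(197,189 \right)}} = \frac{-9138 + 114}{-26206 + \left(75 - 189\right)} = - \frac{9024}{-26206 + \left(75 - 189\right)} = - \frac{9024}{-26206 - 114} = - \frac{9024}{-26320} = \left(-9024\right) \left(- \frac{1}{26320}\right) = \frac{12}{35}$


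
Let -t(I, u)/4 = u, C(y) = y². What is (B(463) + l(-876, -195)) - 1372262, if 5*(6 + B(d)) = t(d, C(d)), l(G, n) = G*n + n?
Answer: -6865691/5 ≈ -1.3731e+6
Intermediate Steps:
t(I, u) = -4*u
l(G, n) = n + G*n
B(d) = -6 - 4*d²/5 (B(d) = -6 + (-4*d²)/5 = -6 - 4*d²/5)
(B(463) + l(-876, -195)) - 1372262 = ((-6 - ⅘*463²) - 195*(1 - 876)) - 1372262 = ((-6 - ⅘*214369) - 195*(-875)) - 1372262 = ((-6 - 857476/5) + 170625) - 1372262 = (-857506/5 + 170625) - 1372262 = -4381/5 - 1372262 = -6865691/5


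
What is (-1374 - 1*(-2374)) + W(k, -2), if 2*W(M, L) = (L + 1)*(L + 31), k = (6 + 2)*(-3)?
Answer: 1971/2 ≈ 985.50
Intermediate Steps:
k = -24 (k = 8*(-3) = -24)
W(M, L) = (1 + L)*(31 + L)/2 (W(M, L) = ((L + 1)*(L + 31))/2 = ((1 + L)*(31 + L))/2 = (1 + L)*(31 + L)/2)
(-1374 - 1*(-2374)) + W(k, -2) = (-1374 - 1*(-2374)) + (31/2 + (1/2)*(-2)**2 + 16*(-2)) = (-1374 + 2374) + (31/2 + (1/2)*4 - 32) = 1000 + (31/2 + 2 - 32) = 1000 - 29/2 = 1971/2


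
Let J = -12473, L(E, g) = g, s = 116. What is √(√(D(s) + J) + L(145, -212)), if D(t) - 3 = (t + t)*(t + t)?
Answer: √(-212 + √41354) ≈ 2.9399*I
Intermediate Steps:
D(t) = 3 + 4*t² (D(t) = 3 + (t + t)*(t + t) = 3 + (2*t)*(2*t) = 3 + 4*t²)
√(√(D(s) + J) + L(145, -212)) = √(√((3 + 4*116²) - 12473) - 212) = √(√((3 + 4*13456) - 12473) - 212) = √(√((3 + 53824) - 12473) - 212) = √(√(53827 - 12473) - 212) = √(√41354 - 212) = √(-212 + √41354)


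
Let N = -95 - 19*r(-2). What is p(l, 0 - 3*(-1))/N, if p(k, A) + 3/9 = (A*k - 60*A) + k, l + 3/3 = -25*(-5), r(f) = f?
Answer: -947/171 ≈ -5.5380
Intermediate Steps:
l = 124 (l = -1 - 25*(-5) = -1 + 125 = 124)
p(k, A) = -⅓ + k - 60*A + A*k (p(k, A) = -⅓ + ((A*k - 60*A) + k) = -⅓ + ((-60*A + A*k) + k) = -⅓ + (k - 60*A + A*k) = -⅓ + k - 60*A + A*k)
N = -57 (N = -95 - 19*(-2) = -95 + 38 = -57)
p(l, 0 - 3*(-1))/N = (-⅓ + 124 - 60*(0 - 3*(-1)) + (0 - 3*(-1))*124)/(-57) = (-⅓ + 124 - 60*(0 + 3) + (0 + 3)*124)*(-1/57) = (-⅓ + 124 - 60*3 + 3*124)*(-1/57) = (-⅓ + 124 - 180 + 372)*(-1/57) = (947/3)*(-1/57) = -947/171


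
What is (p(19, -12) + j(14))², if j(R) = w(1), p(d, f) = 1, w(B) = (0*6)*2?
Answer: 1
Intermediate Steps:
w(B) = 0 (w(B) = 0*2 = 0)
j(R) = 0
(p(19, -12) + j(14))² = (1 + 0)² = 1² = 1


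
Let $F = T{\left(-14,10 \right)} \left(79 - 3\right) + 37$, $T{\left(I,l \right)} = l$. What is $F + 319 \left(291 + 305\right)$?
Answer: $190921$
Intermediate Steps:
$F = 797$ ($F = 10 \left(79 - 3\right) + 37 = 10 \cdot 76 + 37 = 760 + 37 = 797$)
$F + 319 \left(291 + 305\right) = 797 + 319 \left(291 + 305\right) = 797 + 319 \cdot 596 = 797 + 190124 = 190921$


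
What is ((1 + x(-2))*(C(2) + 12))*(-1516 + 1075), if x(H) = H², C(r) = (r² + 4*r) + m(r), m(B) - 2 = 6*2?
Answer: -83790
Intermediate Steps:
m(B) = 14 (m(B) = 2 + 6*2 = 2 + 12 = 14)
C(r) = 14 + r² + 4*r (C(r) = (r² + 4*r) + 14 = 14 + r² + 4*r)
((1 + x(-2))*(C(2) + 12))*(-1516 + 1075) = ((1 + (-2)²)*((14 + 2² + 4*2) + 12))*(-1516 + 1075) = ((1 + 4)*((14 + 4 + 8) + 12))*(-441) = (5*(26 + 12))*(-441) = (5*38)*(-441) = 190*(-441) = -83790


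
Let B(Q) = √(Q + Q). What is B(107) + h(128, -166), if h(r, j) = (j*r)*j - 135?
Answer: 3527033 + √214 ≈ 3.5270e+6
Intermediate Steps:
B(Q) = √2*√Q (B(Q) = √(2*Q) = √2*√Q)
h(r, j) = -135 + r*j² (h(r, j) = r*j² - 135 = -135 + r*j²)
B(107) + h(128, -166) = √2*√107 + (-135 + 128*(-166)²) = √214 + (-135 + 128*27556) = √214 + (-135 + 3527168) = √214 + 3527033 = 3527033 + √214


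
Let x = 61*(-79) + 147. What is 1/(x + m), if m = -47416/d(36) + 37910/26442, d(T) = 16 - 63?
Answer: -621387/2275342243 ≈ -0.00027310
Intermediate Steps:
d(T) = -47
x = -4672 (x = -4819 + 147 = -4672)
m = 627777821/621387 (m = -47416/(-47) + 37910/26442 = -47416*(-1/47) + 37910*(1/26442) = 47416/47 + 18955/13221 = 627777821/621387 ≈ 1010.3)
1/(x + m) = 1/(-4672 + 627777821/621387) = 1/(-2275342243/621387) = -621387/2275342243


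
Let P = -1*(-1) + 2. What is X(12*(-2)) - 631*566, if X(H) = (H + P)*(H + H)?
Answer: -356138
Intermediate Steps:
P = 3 (P = 1 + 2 = 3)
X(H) = 2*H*(3 + H) (X(H) = (H + 3)*(H + H) = (3 + H)*(2*H) = 2*H*(3 + H))
X(12*(-2)) - 631*566 = 2*(12*(-2))*(3 + 12*(-2)) - 631*566 = 2*(-24)*(3 - 24) - 357146 = 2*(-24)*(-21) - 357146 = 1008 - 357146 = -356138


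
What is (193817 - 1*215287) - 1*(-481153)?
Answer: 459683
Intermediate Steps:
(193817 - 1*215287) - 1*(-481153) = (193817 - 215287) + 481153 = -21470 + 481153 = 459683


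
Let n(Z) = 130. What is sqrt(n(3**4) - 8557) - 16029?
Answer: -16029 + 53*I*sqrt(3) ≈ -16029.0 + 91.799*I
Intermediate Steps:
sqrt(n(3**4) - 8557) - 16029 = sqrt(130 - 8557) - 16029 = sqrt(-8427) - 16029 = 53*I*sqrt(3) - 16029 = -16029 + 53*I*sqrt(3)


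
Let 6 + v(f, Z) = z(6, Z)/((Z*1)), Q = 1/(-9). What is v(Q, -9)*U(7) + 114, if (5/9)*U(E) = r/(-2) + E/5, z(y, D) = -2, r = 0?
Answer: 2486/25 ≈ 99.440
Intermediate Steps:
U(E) = 9*E/25 (U(E) = 9*(0/(-2) + E/5)/5 = 9*(0*(-½) + E*(⅕))/5 = 9*(0 + E/5)/5 = 9*(E/5)/5 = 9*E/25)
Q = -⅑ ≈ -0.11111
v(f, Z) = -6 - 2/Z
v(Q, -9)*U(7) + 114 = (-6 - 2/(-9))*((9/25)*7) + 114 = (-6 - 2*(-⅑))*(63/25) + 114 = (-6 + 2/9)*(63/25) + 114 = -52/9*63/25 + 114 = -364/25 + 114 = 2486/25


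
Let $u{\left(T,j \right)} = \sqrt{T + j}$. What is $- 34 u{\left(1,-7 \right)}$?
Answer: $- 34 i \sqrt{6} \approx - 83.283 i$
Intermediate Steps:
$- 34 u{\left(1,-7 \right)} = - 34 \sqrt{1 - 7} = - 34 \sqrt{-6} = - 34 i \sqrt{6}$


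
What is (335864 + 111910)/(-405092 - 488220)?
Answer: -223887/446656 ≈ -0.50125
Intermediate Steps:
(335864 + 111910)/(-405092 - 488220) = 447774/(-893312) = 447774*(-1/893312) = -223887/446656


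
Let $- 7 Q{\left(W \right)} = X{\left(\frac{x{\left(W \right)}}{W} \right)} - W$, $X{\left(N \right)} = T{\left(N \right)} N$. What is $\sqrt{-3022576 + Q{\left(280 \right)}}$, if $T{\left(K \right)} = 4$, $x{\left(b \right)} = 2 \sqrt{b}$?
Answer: $\frac{\sqrt{-3702606600 - 10 \sqrt{70}}}{35} \approx 1738.5 i$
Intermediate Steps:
$X{\left(N \right)} = 4 N$
$Q{\left(W \right)} = - \frac{8}{7 \sqrt{W}} + \frac{W}{7}$ ($Q{\left(W \right)} = - \frac{4 \frac{2 \sqrt{W}}{W} - W}{7} = - \frac{4 \frac{2}{\sqrt{W}} - W}{7} = - \frac{\frac{8}{\sqrt{W}} - W}{7} = - \frac{- W + \frac{8}{\sqrt{W}}}{7} = - \frac{8}{7 \sqrt{W}} + \frac{W}{7}$)
$\sqrt{-3022576 + Q{\left(280 \right)}} = \sqrt{-3022576 + \left(- \frac{8}{7 \cdot 2 \sqrt{70}} + \frac{1}{7} \cdot 280\right)} = \sqrt{-3022576 + \left(- \frac{8 \frac{\sqrt{70}}{140}}{7} + 40\right)} = \sqrt{-3022576 + \left(- \frac{2 \sqrt{70}}{245} + 40\right)} = \sqrt{-3022576 + \left(40 - \frac{2 \sqrt{70}}{245}\right)} = \sqrt{-3022536 - \frac{2 \sqrt{70}}{245}}$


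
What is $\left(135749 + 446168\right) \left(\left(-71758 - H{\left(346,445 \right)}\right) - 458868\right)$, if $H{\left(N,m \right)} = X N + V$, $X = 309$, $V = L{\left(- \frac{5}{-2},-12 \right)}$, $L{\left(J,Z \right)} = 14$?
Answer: $-371003511018$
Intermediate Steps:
$V = 14$
$H{\left(N,m \right)} = 14 + 309 N$ ($H{\left(N,m \right)} = 309 N + 14 = 14 + 309 N$)
$\left(135749 + 446168\right) \left(\left(-71758 - H{\left(346,445 \right)}\right) - 458868\right) = \left(135749 + 446168\right) \left(\left(-71758 - \left(14 + 309 \cdot 346\right)\right) - 458868\right) = 581917 \left(\left(-71758 - \left(14 + 106914\right)\right) - 458868\right) = 581917 \left(\left(-71758 - 106928\right) - 458868\right) = 581917 \left(-178686 - 458868\right) = 581917 \left(-637554\right) = -371003511018$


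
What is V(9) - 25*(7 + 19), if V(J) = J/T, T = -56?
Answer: -36409/56 ≈ -650.16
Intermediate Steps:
V(J) = -J/56 (V(J) = J/(-56) = J*(-1/56) = -J/56)
V(9) - 25*(7 + 19) = -1/56*9 - 25*(7 + 19) = -9/56 - 25*26 = -9/56 - 1*650 = -9/56 - 650 = -36409/56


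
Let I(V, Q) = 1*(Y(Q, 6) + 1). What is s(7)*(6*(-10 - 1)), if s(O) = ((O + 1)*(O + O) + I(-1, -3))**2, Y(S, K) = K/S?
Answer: -813186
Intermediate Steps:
I(V, Q) = 1 + 6/Q (I(V, Q) = 1*(6/Q + 1) = 1*(1 + 6/Q) = 1 + 6/Q)
s(O) = (-1 + 2*O*(1 + O))**2 (s(O) = ((O + 1)*(O + O) + (6 - 3)/(-3))**2 = ((1 + O)*(2*O) - 1/3*3)**2 = (2*O*(1 + O) - 1)**2 = (-1 + 2*O*(1 + O))**2)
s(7)*(6*(-10 - 1)) = (-1 + 2*7 + 2*7**2)**2*(6*(-10 - 1)) = (-1 + 14 + 2*49)**2*(6*(-11)) = (-1 + 14 + 98)**2*(-66) = 111**2*(-66) = 12321*(-66) = -813186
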